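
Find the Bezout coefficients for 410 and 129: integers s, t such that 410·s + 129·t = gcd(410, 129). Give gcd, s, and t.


Euclidean algorithm on (410, 129) — divide until remainder is 0:
  410 = 3 · 129 + 23
  129 = 5 · 23 + 14
  23 = 1 · 14 + 9
  14 = 1 · 9 + 5
  9 = 1 · 5 + 4
  5 = 1 · 4 + 1
  4 = 4 · 1 + 0
gcd(410, 129) = 1.
Track Bezout coefficients alongside the remainders: start with r₀ = 410 = a·1 + b·0 (s = 1, t = 0) and r₁ = 129 = a·0 + b·1 (s = 0, t = 1); each new remainder r_{k+1} = r_{k-1} − q_k·r_k inherits s_{k+1} = s_{k-1} − q_k·s_k, t_{k+1} = t_{k-1} − q_k·t_k, so r_k = a·s_k + b·t_k at every step:
  q = 3: r = 23, s = 1 − 3·0 = 1, t = 0 − 3·1 = -3  (check: 410·1 + 129·(-3) = 23)
  q = 5: r = 14, s = 0 − 5·1 = -5, t = 1 − 5·(-3) = 16  (check: 410·(-5) + 129·16 = 14)
  q = 1: r = 9, s = 1 − 1·(-5) = 6, t = -3 − 1·16 = -19  (check: 410·6 + 129·(-19) = 9)
  q = 1: r = 5, s = -5 − 1·6 = -11, t = 16 − 1·(-19) = 35  (check: 410·(-11) + 129·35 = 5)
  q = 1: r = 4, s = 6 − 1·(-11) = 17, t = -19 − 1·35 = -54  (check: 410·17 + 129·(-54) = 4)
  q = 1: r = 1, s = -11 − 1·17 = -28, t = 35 − 1·(-54) = 89  (check: 410·(-28) + 129·89 = 1)
The row with r = 1 (the gcd) gives the Bezout coefficients s = -28, t = 89.
Result: 410 · (-28) + 129 · (89) = 1.

gcd(410, 129) = 1; s = -28, t = 89 (check: 410·(-28) + 129·89 = 1).


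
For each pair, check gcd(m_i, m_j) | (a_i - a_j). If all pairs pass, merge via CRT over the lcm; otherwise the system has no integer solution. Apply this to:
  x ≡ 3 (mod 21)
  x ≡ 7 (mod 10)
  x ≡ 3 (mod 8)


Moduli 21, 10, 8 are not pairwise coprime, so CRT works modulo lcm(m_i) when all pairwise compatibility conditions hold.
Pairwise compatibility: gcd(m_i, m_j) must divide a_i - a_j for every pair.
Merge one congruence at a time:
  Start: x ≡ 3 (mod 21).
  Combine with x ≡ 7 (mod 10): gcd(21, 10) = 1; 7 - 3 = 4, which IS divisible by 1, so compatible.
    Write x = 3 + 21·t and substitute into x ≡ 7 (mod 10): 21·t ≡ 7 − 3 = 4 (mod 10).
    Reduce coefficients mod 10: 1·t ≡ 4 (mod 10).
    So t ≡ 4 (mod 10).
    Then x = 3 + 21·4 = 87, valid modulo lcm(21, 10) = 210: x ≡ 87 (mod 210).
  Combine with x ≡ 3 (mod 8): gcd(210, 8) = 2; 3 - 87 = -84, which IS divisible by 2, so compatible.
    Write x = 87 + 210·t and substitute into x ≡ 3 (mod 8): 210·t ≡ 3 − 87 = -84 (mod 8).
    Divide the congruence (and modulus) by g = 2: 105·t ≡ -42 (mod 4).
    Reduce coefficients mod 4: 1·t ≡ 2 (mod 4).
    So t ≡ 2 (mod 4).
    Then x = 87 + 210·2 = 507, valid modulo lcm(210, 8) = 840: x ≡ 507 (mod 840).
Verify: 507 mod 21 = 3, 507 mod 10 = 7, 507 mod 8 = 3.

x ≡ 507 (mod 840).


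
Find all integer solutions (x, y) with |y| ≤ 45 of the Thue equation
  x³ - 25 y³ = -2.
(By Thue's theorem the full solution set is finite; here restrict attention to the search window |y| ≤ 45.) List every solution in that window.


The equation is x³ - 25y³ = -2. For fixed y, x³ = 25·y³ − 2, so a solution requires the RHS to be a perfect cube.
Strategy: iterate y from -45 to 45, compute RHS = 25·y³ − 2, and check whether it is a (positive or negative) perfect cube.
Check small values of y:
  y = 0: RHS = -2 is not a perfect cube.
  y = 1: RHS = 23 is not a perfect cube.
  y = -1: RHS = -27 = (-3)³ ⇒ x = -3 works.
  y = 2: RHS = 198 is not a perfect cube.
  y = -2: RHS = -202 is not a perfect cube.
  y = 3: RHS = 673 is not a perfect cube.
  y = -3: RHS = -677 is not a perfect cube.
Continuing the search up to |y| = 45 finds no further solutions beyond those listed.
Collected solutions: (-3, -1).

Solutions (with |y| ≤ 45): (-3, -1).


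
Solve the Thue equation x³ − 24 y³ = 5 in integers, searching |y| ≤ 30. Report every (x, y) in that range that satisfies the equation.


The equation is x³ - 24y³ = 5. For fixed y, x³ = 24·y³ + 5, so a solution requires the RHS to be a perfect cube.
Strategy: iterate y from -30 to 30, compute RHS = 24·y³ + 5, and check whether it is a (positive or negative) perfect cube.
Check small values of y:
  y = 0: RHS = 5 is not a perfect cube.
  y = 1: RHS = 29 is not a perfect cube.
  y = -1: RHS = -19 is not a perfect cube.
  y = 2: RHS = 197 is not a perfect cube.
  y = -2: RHS = -187 is not a perfect cube.
  y = 3: RHS = 653 is not a perfect cube.
  y = -3: RHS = -643 is not a perfect cube.
Continuing the search up to |y| = 30 finds no solutions either.
No (x, y) in the scanned range satisfies the equation.

No integer solutions with |y| ≤ 30.


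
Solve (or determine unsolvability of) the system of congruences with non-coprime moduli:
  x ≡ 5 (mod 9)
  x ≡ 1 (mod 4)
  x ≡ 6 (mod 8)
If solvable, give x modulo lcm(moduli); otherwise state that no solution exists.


Moduli 9, 4, 8 are not pairwise coprime, so CRT works modulo lcm(m_i) when all pairwise compatibility conditions hold.
Pairwise compatibility: gcd(m_i, m_j) must divide a_i - a_j for every pair.
Merge one congruence at a time:
  Start: x ≡ 5 (mod 9).
  Combine with x ≡ 1 (mod 4): gcd(9, 4) = 1; 1 - 5 = -4, which IS divisible by 1, so compatible.
    Write x = 5 + 9·t and substitute into x ≡ 1 (mod 4): 9·t ≡ 1 − 5 = -4 (mod 4).
    Reduce coefficients mod 4: 1·t ≡ 0 (mod 4).
    So t ≡ 0 (mod 4).
    Then x = 5 + 9·0 = 5, valid modulo lcm(9, 4) = 36: x ≡ 5 (mod 36).
  Combine with x ≡ 6 (mod 8): gcd(36, 8) = 4, and 6 - 5 = 1 is NOT divisible by 4.
    ⇒ system is inconsistent (no integer solution).

No solution (the system is inconsistent).


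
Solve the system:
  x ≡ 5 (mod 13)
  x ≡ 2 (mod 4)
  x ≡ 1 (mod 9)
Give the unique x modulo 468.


Moduli 13, 4, 9 are pairwise coprime; by CRT there is a unique solution modulo M = 13 · 4 · 9 = 468.
Solve pairwise, accumulating the modulus:
  Start with x ≡ 5 (mod 13).
  Combine with x ≡ 2 (mod 4): since gcd(13, 4) = 1, we get a unique residue mod 52.
    Write x = 5 + 13·t and substitute into x ≡ 2 (mod 4): 13·t ≡ 2 − 5 = -3 (mod 4).
    Reduce coefficients mod 4: 1·t ≡ 1 (mod 4).
    So t ≡ 1 (mod 4).
    Then x = 5 + 13·1 = 18, valid modulo lcm(13, 4) = 52: x ≡ 18 (mod 52).
  Combine with x ≡ 1 (mod 9): since gcd(52, 9) = 1, we get a unique residue mod 468.
    Write x = 18 + 52·t and substitute into x ≡ 1 (mod 9): 52·t ≡ 1 − 18 = -17 (mod 9).
    Reduce coefficients mod 9: 7·t ≡ 1 (mod 9).
    The inverse of 7 mod 9 is 4 (since 7·4 = 28 = 3·9 + 1), so t ≡ 4·1 = 4 ≡ 4 (mod 9).
    Then x = 18 + 52·4 = 226, valid modulo lcm(52, 9) = 468: x ≡ 226 (mod 468).
Verify: 226 mod 13 = 5 ✓, 226 mod 4 = 2 ✓, 226 mod 9 = 1 ✓.

x ≡ 226 (mod 468).


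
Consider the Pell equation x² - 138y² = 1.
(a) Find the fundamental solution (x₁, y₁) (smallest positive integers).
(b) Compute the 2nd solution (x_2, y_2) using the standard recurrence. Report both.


Step 1: Find the fundamental solution (x₁, y₁) of x² - 138y² = 1.
  Expand √138 as a continued fraction. a₀ = ⌊√138⌋ = 11; iterate m_{k+1} = d_k·a_k − m_k, d_{k+1} = (138 − m_{k+1}²)/d_k, a_{k+1} = ⌊(a₀ + m_{k+1})/d_{k+1}⌋ (starting m₀ = 0, d₀ = 1), with convergents p_k = a_k·p_{k-1} + p_{k-2}, q_k = a_k·q_{k-1} + q_{k-2} (p₋₁ = 1, q₋₁ = 0):
  k = 0: a₀ = 11; p₀/q₀ = 11/1; p₀² − 138·q₀² = 121 − 138 = -17.
  k = 1: m = 11, d = 17, a = ⌊(11 + 11)/17⌋ = 1; p/q = (1·11 + 1)/(1·1 + 0) = 12/1; p² − 138·q² = 144 − 138 = 6.
  k = 2: m = 6, d = 6, a = ⌊(11 + 6)/6⌋ = 2; p/q = (2·12 + 11)/(2·1 + 1) = 35/3; p² − 138·q² = 1225 − 1242 = -17.
  k = 3: m = 6, d = 17, a = ⌊(11 + 6)/17⌋ = 1; p/q = (1·35 + 12)/(1·3 + 1) = 47/4; p² − 138·q² = 2209 − 2208 = 1.
  The first convergent with p² − 138·q² = 1 gives the fundamental solution (x₁, y₁) = (47, 4).
Step 2: Apply the recurrence (x_{n+1}, y_{n+1}) = (x₁x_n + 138y₁y_n, x₁y_n + y₁x_n) repeatedly.
  From (x_1, y_1) = (47, 4): x_2 = 47·47 + 138·4·4 = 4417; y_2 = 47·4 + 4·47 = 376.
Step 3: Verify x_2² - 138·y_2² = 19509889 - 19509888 = 1 (should be 1). ✓

(x_1, y_1) = (47, 4); (x_2, y_2) = (4417, 376).


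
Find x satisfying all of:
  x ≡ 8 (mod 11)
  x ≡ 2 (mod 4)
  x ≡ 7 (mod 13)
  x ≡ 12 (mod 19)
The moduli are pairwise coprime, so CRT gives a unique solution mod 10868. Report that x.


Product of moduli M = 11 · 4 · 13 · 19 = 10868.
Merge one congruence at a time:
  Start: x ≡ 8 (mod 11).
  Combine with x ≡ 2 (mod 4); new modulus lcm = 44.
    Write x = 8 + 11·t and substitute into x ≡ 2 (mod 4): 11·t ≡ 2 − 8 = -6 (mod 4).
    Reduce coefficients mod 4: 3·t ≡ 2 (mod 4).
    The inverse of 3 mod 4 is 3 (since 3·3 = 9 = 2·4 + 1), so t ≡ 3·2 = 6 ≡ 2 (mod 4).
    Then x = 8 + 11·2 = 30, valid modulo lcm(11, 4) = 44: x ≡ 30 (mod 44).
  Combine with x ≡ 7 (mod 13); new modulus lcm = 572.
    Write x = 30 + 44·t and substitute into x ≡ 7 (mod 13): 44·t ≡ 7 − 30 = -23 (mod 13).
    Reduce coefficients mod 13: 5·t ≡ 3 (mod 13).
    The inverse of 5 mod 13 is 8 (since 5·8 = 40 = 3·13 + 1), so t ≡ 8·3 = 24 ≡ 11 (mod 13).
    Then x = 30 + 44·11 = 514, valid modulo lcm(44, 13) = 572: x ≡ 514 (mod 572).
  Combine with x ≡ 12 (mod 19); new modulus lcm = 10868.
    Write x = 514 + 572·t and substitute into x ≡ 12 (mod 19): 572·t ≡ 12 − 514 = -502 (mod 19).
    Reduce coefficients mod 19: 2·t ≡ 11 (mod 19).
    The inverse of 2 mod 19 is 10 (since 2·10 = 20 = 1·19 + 1), so t ≡ 10·11 = 110 ≡ 15 (mod 19).
    Then x = 514 + 572·15 = 9094, valid modulo lcm(572, 19) = 10868: x ≡ 9094 (mod 10868).
Verify against each original: 9094 mod 11 = 8, 9094 mod 4 = 2, 9094 mod 13 = 7, 9094 mod 19 = 12.

x ≡ 9094 (mod 10868).


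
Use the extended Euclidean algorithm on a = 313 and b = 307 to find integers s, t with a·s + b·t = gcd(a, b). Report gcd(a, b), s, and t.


Euclidean algorithm on (313, 307) — divide until remainder is 0:
  313 = 1 · 307 + 6
  307 = 51 · 6 + 1
  6 = 6 · 1 + 0
gcd(313, 307) = 1.
Track Bezout coefficients alongside the remainders: start with r₀ = 313 = a·1 + b·0 (s = 1, t = 0) and r₁ = 307 = a·0 + b·1 (s = 0, t = 1); each new remainder r_{k+1} = r_{k-1} − q_k·r_k inherits s_{k+1} = s_{k-1} − q_k·s_k, t_{k+1} = t_{k-1} − q_k·t_k, so r_k = a·s_k + b·t_k at every step:
  q = 1: r = 6, s = 1 − 1·0 = 1, t = 0 − 1·1 = -1  (check: 313·1 + 307·(-1) = 6)
  q = 51: r = 1, s = 0 − 51·1 = -51, t = 1 − 51·(-1) = 52  (check: 313·(-51) + 307·52 = 1)
The row with r = 1 (the gcd) gives the Bezout coefficients s = -51, t = 52.
Result: 313 · (-51) + 307 · (52) = 1.

gcd(313, 307) = 1; s = -51, t = 52 (check: 313·(-51) + 307·52 = 1).


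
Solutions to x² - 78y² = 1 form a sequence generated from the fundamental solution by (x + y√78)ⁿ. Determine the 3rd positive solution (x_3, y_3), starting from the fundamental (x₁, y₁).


Step 1: Find the fundamental solution (x₁, y₁) of x² - 78y² = 1.
  Expand √78 as a continued fraction. a₀ = ⌊√78⌋ = 8; iterate m_{k+1} = d_k·a_k − m_k, d_{k+1} = (78 − m_{k+1}²)/d_k, a_{k+1} = ⌊(a₀ + m_{k+1})/d_{k+1}⌋ (starting m₀ = 0, d₀ = 1), with convergents p_k = a_k·p_{k-1} + p_{k-2}, q_k = a_k·q_{k-1} + q_{k-2} (p₋₁ = 1, q₋₁ = 0):
  k = 0: a₀ = 8; p₀/q₀ = 8/1; p₀² − 78·q₀² = 64 − 78 = -14.
  k = 1: m = 8, d = 14, a = ⌊(8 + 8)/14⌋ = 1; p/q = (1·8 + 1)/(1·1 + 0) = 9/1; p² − 78·q² = 81 − 78 = 3.
  k = 2: m = 6, d = 3, a = ⌊(8 + 6)/3⌋ = 4; p/q = (4·9 + 8)/(4·1 + 1) = 44/5; p² − 78·q² = 1936 − 1950 = -14.
  k = 3: m = 6, d = 14, a = ⌊(8 + 6)/14⌋ = 1; p/q = (1·44 + 9)/(1·5 + 1) = 53/6; p² − 78·q² = 2809 − 2808 = 1.
  The first convergent with p² − 78·q² = 1 gives the fundamental solution (x₁, y₁) = (53, 6).
Step 2: Apply the recurrence (x_{n+1}, y_{n+1}) = (x₁x_n + 78y₁y_n, x₁y_n + y₁x_n) repeatedly.
  From (x_1, y_1) = (53, 6): x_2 = 53·53 + 78·6·6 = 5617; y_2 = 53·6 + 6·53 = 636.
  From (x_2, y_2) = (5617, 636): x_3 = 53·5617 + 78·6·636 = 595349; y_3 = 53·636 + 6·5617 = 67410.
Step 3: Verify x_3² - 78·y_3² = 354440431801 - 354440431800 = 1 (should be 1). ✓

(x_1, y_1) = (53, 6); (x_3, y_3) = (595349, 67410).


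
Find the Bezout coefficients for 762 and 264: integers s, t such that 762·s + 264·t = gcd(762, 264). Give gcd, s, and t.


Euclidean algorithm on (762, 264) — divide until remainder is 0:
  762 = 2 · 264 + 234
  264 = 1 · 234 + 30
  234 = 7 · 30 + 24
  30 = 1 · 24 + 6
  24 = 4 · 6 + 0
gcd(762, 264) = 6.
Track Bezout coefficients alongside the remainders: start with r₀ = 762 = a·1 + b·0 (s = 1, t = 0) and r₁ = 264 = a·0 + b·1 (s = 0, t = 1); each new remainder r_{k+1} = r_{k-1} − q_k·r_k inherits s_{k+1} = s_{k-1} − q_k·s_k, t_{k+1} = t_{k-1} − q_k·t_k, so r_k = a·s_k + b·t_k at every step:
  q = 2: r = 234, s = 1 − 2·0 = 1, t = 0 − 2·1 = -2  (check: 762·1 + 264·(-2) = 234)
  q = 1: r = 30, s = 0 − 1·1 = -1, t = 1 − 1·(-2) = 3  (check: 762·(-1) + 264·3 = 30)
  q = 7: r = 24, s = 1 − 7·(-1) = 8, t = -2 − 7·3 = -23  (check: 762·8 + 264·(-23) = 24)
  q = 1: r = 6, s = -1 − 1·8 = -9, t = 3 − 1·(-23) = 26  (check: 762·(-9) + 264·26 = 6)
The row with r = 6 (the gcd) gives the Bezout coefficients s = -9, t = 26.
Result: 762 · (-9) + 264 · (26) = 6.

gcd(762, 264) = 6; s = -9, t = 26 (check: 762·(-9) + 264·26 = 6).


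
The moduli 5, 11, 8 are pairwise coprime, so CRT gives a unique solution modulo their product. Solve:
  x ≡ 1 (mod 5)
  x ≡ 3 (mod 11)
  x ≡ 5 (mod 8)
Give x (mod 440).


Moduli 5, 11, 8 are pairwise coprime; by CRT there is a unique solution modulo M = 5 · 11 · 8 = 440.
Solve pairwise, accumulating the modulus:
  Start with x ≡ 1 (mod 5).
  Combine with x ≡ 3 (mod 11): since gcd(5, 11) = 1, we get a unique residue mod 55.
    Write x = 1 + 5·t and substitute into x ≡ 3 (mod 11): 5·t ≡ 3 − 1 = 2 (mod 11).
    The inverse of 5 mod 11 is 9 (since 5·9 = 45 = 4·11 + 1), so t ≡ 9·2 = 18 ≡ 7 (mod 11).
    Then x = 1 + 5·7 = 36, valid modulo lcm(5, 11) = 55: x ≡ 36 (mod 55).
  Combine with x ≡ 5 (mod 8): since gcd(55, 8) = 1, we get a unique residue mod 440.
    Write x = 36 + 55·t and substitute into x ≡ 5 (mod 8): 55·t ≡ 5 − 36 = -31 (mod 8).
    Reduce coefficients mod 8: 7·t ≡ 1 (mod 8).
    The inverse of 7 mod 8 is 7 (since 7·7 = 49 = 6·8 + 1), so t ≡ 7·1 = 7 ≡ 7 (mod 8).
    Then x = 36 + 55·7 = 421, valid modulo lcm(55, 8) = 440: x ≡ 421 (mod 440).
Verify: 421 mod 5 = 1 ✓, 421 mod 11 = 3 ✓, 421 mod 8 = 5 ✓.

x ≡ 421 (mod 440).


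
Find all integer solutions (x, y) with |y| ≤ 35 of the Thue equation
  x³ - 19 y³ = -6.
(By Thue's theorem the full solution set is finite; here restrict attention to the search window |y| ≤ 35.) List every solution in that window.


The equation is x³ - 19y³ = -6. For fixed y, x³ = 19·y³ − 6, so a solution requires the RHS to be a perfect cube.
Strategy: iterate y from -35 to 35, compute RHS = 19·y³ − 6, and check whether it is a (positive or negative) perfect cube.
Check small values of y:
  y = 0: RHS = -6 is not a perfect cube.
  y = 1: RHS = 13 is not a perfect cube.
  y = -1: RHS = -25 is not a perfect cube.
  y = 2: RHS = 146 is not a perfect cube.
  y = -2: RHS = -158 is not a perfect cube.
  y = 3: RHS = 507 is not a perfect cube.
  y = -3: RHS = -519 is not a perfect cube.
Continuing the search up to |y| = 35 finds no solutions either.
No (x, y) in the scanned range satisfies the equation.

No integer solutions with |y| ≤ 35.


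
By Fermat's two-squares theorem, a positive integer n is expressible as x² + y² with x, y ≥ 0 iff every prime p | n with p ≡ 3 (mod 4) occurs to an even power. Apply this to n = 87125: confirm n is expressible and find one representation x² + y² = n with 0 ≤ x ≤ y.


Step 1: Factor n = 87125 = 5^3 · 17 · 41.
Step 2: Check the mod-4 condition on each prime factor: 5 ≡ 1 (mod 4), exponent 3; 17 ≡ 1 (mod 4), exponent 1; 41 ≡ 1 (mod 4), exponent 1.
All primes ≡ 3 (mod 4) appear to even exponent (or don't appear), so by the two-squares theorem n IS expressible as a sum of two squares.
Step 3: Build a representation. Group n = k² · m with k = 5 and m = 5 · 17 · 41 = 3485 (a product of primes ≡ 1 (mod 4)); a representation of m scales to one of n via (k·x)² + (k·y)² = k²(x² + y²). Each prime p ≡ 1 (mod 4) is itself a sum of two squares; find a² by testing p − a² for a perfect square:
  5: 5 − 1² = 4 = 2² ⇒ 5 = 1² + 2².
  17: 17 − 1² = 16 = 4² ⇒ 17 = 1² + 4².
  41: 41 − 1² = 40, 41 − 2² = 37, 41 − 3² = 32, 41 − 4² = 25 = 5² ⇒ 41 = 4² + 5².
  Combine using the Brahmagupta–Fibonacci identity (a² + b²)(c² + d²) = (ac − bd)² + (ad + bc)² = (ac + bd)² + (ad − bc)²:
  5 · 17 = 85: from (1² + 2²)(1² + 4²), take (1·1 − 2·4, 1·4 + 2·1) = (1 − 8, 4 + 2) = (-7, 6); dropping signs (only squares matter) gives (7, 6); check 7² + 6² = 49 + 36 = 85 ✓.
  85 · 41 = 3485: from (7² + 6²)(4² + 5²), take (7·4 − 6·5, 7·5 + 6·4) = (28 − 30, 35 + 24) = (-2, 59); dropping signs (only squares matter) gives (2, 59); check 2² + 59² = 4 + 3481 = 3485 ✓.
  Scale by k = 5: (5·2, 5·59) = (10, 295).
Step 4: Order so x ≤ y and verify: 10² + 295² = 100 + 87025 = 87125 = n. ✓

n = 87125 = 10² + 295² (one valid representation with x ≤ y).


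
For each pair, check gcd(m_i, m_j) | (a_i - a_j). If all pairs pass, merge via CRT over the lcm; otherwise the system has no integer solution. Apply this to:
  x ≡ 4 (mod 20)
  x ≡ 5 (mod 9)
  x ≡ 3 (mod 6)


Moduli 20, 9, 6 are not pairwise coprime, so CRT works modulo lcm(m_i) when all pairwise compatibility conditions hold.
Pairwise compatibility: gcd(m_i, m_j) must divide a_i - a_j for every pair.
Merge one congruence at a time:
  Start: x ≡ 4 (mod 20).
  Combine with x ≡ 5 (mod 9): gcd(20, 9) = 1; 5 - 4 = 1, which IS divisible by 1, so compatible.
    Write x = 4 + 20·t and substitute into x ≡ 5 (mod 9): 20·t ≡ 5 − 4 = 1 (mod 9).
    Reduce coefficients mod 9: 2·t ≡ 1 (mod 9).
    The inverse of 2 mod 9 is 5 (since 2·5 = 10 = 1·9 + 1), so t ≡ 5·1 = 5 ≡ 5 (mod 9).
    Then x = 4 + 20·5 = 104, valid modulo lcm(20, 9) = 180: x ≡ 104 (mod 180).
  Combine with x ≡ 3 (mod 6): gcd(180, 6) = 6, and 3 - 104 = -101 is NOT divisible by 6.
    ⇒ system is inconsistent (no integer solution).

No solution (the system is inconsistent).


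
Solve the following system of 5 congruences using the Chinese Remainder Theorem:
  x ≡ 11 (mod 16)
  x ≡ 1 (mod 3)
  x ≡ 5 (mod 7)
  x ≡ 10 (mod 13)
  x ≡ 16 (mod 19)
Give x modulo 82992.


Product of moduli M = 16 · 3 · 7 · 13 · 19 = 82992.
Merge one congruence at a time:
  Start: x ≡ 11 (mod 16).
  Combine with x ≡ 1 (mod 3); new modulus lcm = 48.
    Write x = 11 + 16·t and substitute into x ≡ 1 (mod 3): 16·t ≡ 1 − 11 = -10 (mod 3).
    Reduce coefficients mod 3: 1·t ≡ 2 (mod 3).
    So t ≡ 2 (mod 3).
    Then x = 11 + 16·2 = 43, valid modulo lcm(16, 3) = 48: x ≡ 43 (mod 48).
  Combine with x ≡ 5 (mod 7); new modulus lcm = 336.
    Write x = 43 + 48·t and substitute into x ≡ 5 (mod 7): 48·t ≡ 5 − 43 = -38 (mod 7).
    Reduce coefficients mod 7: 6·t ≡ 4 (mod 7).
    The inverse of 6 mod 7 is 6 (since 6·6 = 36 = 5·7 + 1), so t ≡ 6·4 = 24 ≡ 3 (mod 7).
    Then x = 43 + 48·3 = 187, valid modulo lcm(48, 7) = 336: x ≡ 187 (mod 336).
  Combine with x ≡ 10 (mod 13); new modulus lcm = 4368.
    Write x = 187 + 336·t and substitute into x ≡ 10 (mod 13): 336·t ≡ 10 − 187 = -177 (mod 13).
    Reduce coefficients mod 13: 11·t ≡ 5 (mod 13).
    The inverse of 11 mod 13 is 6 (since 11·6 = 66 = 5·13 + 1), so t ≡ 6·5 = 30 ≡ 4 (mod 13).
    Then x = 187 + 336·4 = 1531, valid modulo lcm(336, 13) = 4368: x ≡ 1531 (mod 4368).
  Combine with x ≡ 16 (mod 19); new modulus lcm = 82992.
    Write x = 1531 + 4368·t and substitute into x ≡ 16 (mod 19): 4368·t ≡ 16 − 1531 = -1515 (mod 19).
    Reduce coefficients mod 19: 17·t ≡ 5 (mod 19).
    The inverse of 17 mod 19 is 9 (since 17·9 = 153 = 8·19 + 1), so t ≡ 9·5 = 45 ≡ 7 (mod 19).
    Then x = 1531 + 4368·7 = 32107, valid modulo lcm(4368, 19) = 82992: x ≡ 32107 (mod 82992).
Verify against each original: 32107 mod 16 = 11, 32107 mod 3 = 1, 32107 mod 7 = 5, 32107 mod 13 = 10, 32107 mod 19 = 16.

x ≡ 32107 (mod 82992).


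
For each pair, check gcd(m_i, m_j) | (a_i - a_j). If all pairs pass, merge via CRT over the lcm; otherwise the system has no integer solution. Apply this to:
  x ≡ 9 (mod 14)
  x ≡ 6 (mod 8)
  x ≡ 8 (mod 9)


Moduli 14, 8, 9 are not pairwise coprime, so CRT works modulo lcm(m_i) when all pairwise compatibility conditions hold.
Pairwise compatibility: gcd(m_i, m_j) must divide a_i - a_j for every pair.
Merge one congruence at a time:
  Start: x ≡ 9 (mod 14).
  Combine with x ≡ 6 (mod 8): gcd(14, 8) = 2, and 6 - 9 = -3 is NOT divisible by 2.
    ⇒ system is inconsistent (no integer solution).

No solution (the system is inconsistent).


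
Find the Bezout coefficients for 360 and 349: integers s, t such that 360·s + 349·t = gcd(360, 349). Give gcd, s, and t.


Euclidean algorithm on (360, 349) — divide until remainder is 0:
  360 = 1 · 349 + 11
  349 = 31 · 11 + 8
  11 = 1 · 8 + 3
  8 = 2 · 3 + 2
  3 = 1 · 2 + 1
  2 = 2 · 1 + 0
gcd(360, 349) = 1.
Track Bezout coefficients alongside the remainders: start with r₀ = 360 = a·1 + b·0 (s = 1, t = 0) and r₁ = 349 = a·0 + b·1 (s = 0, t = 1); each new remainder r_{k+1} = r_{k-1} − q_k·r_k inherits s_{k+1} = s_{k-1} − q_k·s_k, t_{k+1} = t_{k-1} − q_k·t_k, so r_k = a·s_k + b·t_k at every step:
  q = 1: r = 11, s = 1 − 1·0 = 1, t = 0 − 1·1 = -1  (check: 360·1 + 349·(-1) = 11)
  q = 31: r = 8, s = 0 − 31·1 = -31, t = 1 − 31·(-1) = 32  (check: 360·(-31) + 349·32 = 8)
  q = 1: r = 3, s = 1 − 1·(-31) = 32, t = -1 − 1·32 = -33  (check: 360·32 + 349·(-33) = 3)
  q = 2: r = 2, s = -31 − 2·32 = -95, t = 32 − 2·(-33) = 98  (check: 360·(-95) + 349·98 = 2)
  q = 1: r = 1, s = 32 − 1·(-95) = 127, t = -33 − 1·98 = -131  (check: 360·127 + 349·(-131) = 1)
The row with r = 1 (the gcd) gives the Bezout coefficients s = 127, t = -131.
Result: 360 · (127) + 349 · (-131) = 1.

gcd(360, 349) = 1; s = 127, t = -131 (check: 360·127 + 349·(-131) = 1).


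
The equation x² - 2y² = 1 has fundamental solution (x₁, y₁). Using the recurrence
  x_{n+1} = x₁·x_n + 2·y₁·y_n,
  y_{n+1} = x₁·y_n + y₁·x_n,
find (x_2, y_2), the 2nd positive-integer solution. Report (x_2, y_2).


Step 1: Find the fundamental solution (x₁, y₁) of x² - 2y² = 1.
  Expand √2 as a continued fraction. a₀ = ⌊√2⌋ = 1; iterate m_{k+1} = d_k·a_k − m_k, d_{k+1} = (2 − m_{k+1}²)/d_k, a_{k+1} = ⌊(a₀ + m_{k+1})/d_{k+1}⌋ (starting m₀ = 0, d₀ = 1), with convergents p_k = a_k·p_{k-1} + p_{k-2}, q_k = a_k·q_{k-1} + q_{k-2} (p₋₁ = 1, q₋₁ = 0):
  k = 0: a₀ = 1; p₀/q₀ = 1/1; p₀² − 2·q₀² = 1 − 2 = -1.
  k = 1: m = 1, d = 1, a = ⌊(1 + 1)/1⌋ = 2; p/q = (2·1 + 1)/(2·1 + 0) = 3/2; p² − 2·q² = 9 − 8 = 1.
  The first convergent with p² − 2·q² = 1 gives the fundamental solution (x₁, y₁) = (3, 2).
Step 2: Apply the recurrence (x_{n+1}, y_{n+1}) = (x₁x_n + 2y₁y_n, x₁y_n + y₁x_n) repeatedly.
  From (x_1, y_1) = (3, 2): x_2 = 3·3 + 2·2·2 = 17; y_2 = 3·2 + 2·3 = 12.
Step 3: Verify x_2² - 2·y_2² = 289 - 288 = 1 (should be 1). ✓

(x_1, y_1) = (3, 2); (x_2, y_2) = (17, 12).


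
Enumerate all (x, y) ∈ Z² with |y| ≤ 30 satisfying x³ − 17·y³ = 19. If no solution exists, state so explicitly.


The equation is x³ - 17y³ = 19. For fixed y, x³ = 17·y³ + 19, so a solution requires the RHS to be a perfect cube.
Strategy: iterate y from -30 to 30, compute RHS = 17·y³ + 19, and check whether it is a (positive or negative) perfect cube.
Check small values of y:
  y = 0: RHS = 19 is not a perfect cube.
  y = 1: RHS = 36 is not a perfect cube.
  y = -1: RHS = 2 is not a perfect cube.
  y = 2: RHS = 155 is not a perfect cube.
  y = -2: RHS = -117 is not a perfect cube.
  y = 3: RHS = 478 is not a perfect cube.
  y = -3: RHS = -440 is not a perfect cube.
Continuing the search up to |y| = 30 finds no solutions either.
No (x, y) in the scanned range satisfies the equation.

No integer solutions with |y| ≤ 30.


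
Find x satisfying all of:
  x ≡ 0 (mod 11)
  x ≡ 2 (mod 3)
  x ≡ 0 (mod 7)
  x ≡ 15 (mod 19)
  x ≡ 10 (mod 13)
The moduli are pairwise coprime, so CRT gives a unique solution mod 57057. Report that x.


Product of moduli M = 11 · 3 · 7 · 19 · 13 = 57057.
Merge one congruence at a time:
  Start: x ≡ 0 (mod 11).
  Combine with x ≡ 2 (mod 3); new modulus lcm = 33.
    Write x = 0 + 11·t and substitute into x ≡ 2 (mod 3): 11·t ≡ 2 − 0 = 2 (mod 3).
    Reduce coefficients mod 3: 2·t ≡ 2 (mod 3).
    The inverse of 2 mod 3 is 2 (since 2·2 = 4 = 1·3 + 1), so t ≡ 2·2 = 4 ≡ 1 (mod 3).
    Then x = 0 + 11·1 = 11, valid modulo lcm(11, 3) = 33: x ≡ 11 (mod 33).
  Combine with x ≡ 0 (mod 7); new modulus lcm = 231.
    Write x = 11 + 33·t and substitute into x ≡ 0 (mod 7): 33·t ≡ 0 − 11 = -11 (mod 7).
    Reduce coefficients mod 7: 5·t ≡ 3 (mod 7).
    The inverse of 5 mod 7 is 3 (since 5·3 = 15 = 2·7 + 1), so t ≡ 3·3 = 9 ≡ 2 (mod 7).
    Then x = 11 + 33·2 = 77, valid modulo lcm(33, 7) = 231: x ≡ 77 (mod 231).
  Combine with x ≡ 15 (mod 19); new modulus lcm = 4389.
    Write x = 77 + 231·t and substitute into x ≡ 15 (mod 19): 231·t ≡ 15 − 77 = -62 (mod 19).
    Reduce coefficients mod 19: 3·t ≡ 14 (mod 19).
    The inverse of 3 mod 19 is 13 (since 3·13 = 39 = 2·19 + 1), so t ≡ 13·14 = 182 ≡ 11 (mod 19).
    Then x = 77 + 231·11 = 2618, valid modulo lcm(231, 19) = 4389: x ≡ 2618 (mod 4389).
  Combine with x ≡ 10 (mod 13); new modulus lcm = 57057.
    Write x = 2618 + 4389·t and substitute into x ≡ 10 (mod 13): 4389·t ≡ 10 − 2618 = -2608 (mod 13).
    Reduce coefficients mod 13: 8·t ≡ 5 (mod 13).
    The inverse of 8 mod 13 is 5 (since 8·5 = 40 = 3·13 + 1), so t ≡ 5·5 = 25 ≡ 12 (mod 13).
    Then x = 2618 + 4389·12 = 55286, valid modulo lcm(4389, 13) = 57057: x ≡ 55286 (mod 57057).
Verify against each original: 55286 mod 11 = 0, 55286 mod 3 = 2, 55286 mod 7 = 0, 55286 mod 19 = 15, 55286 mod 13 = 10.

x ≡ 55286 (mod 57057).


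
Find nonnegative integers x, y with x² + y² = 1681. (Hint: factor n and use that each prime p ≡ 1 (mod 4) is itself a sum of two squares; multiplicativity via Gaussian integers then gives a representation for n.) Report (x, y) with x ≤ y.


Step 1: Factor n = 1681 = 41^2.
Step 2: Check the mod-4 condition on each prime factor: 41 ≡ 1 (mod 4), exponent 2.
All primes ≡ 3 (mod 4) appear to even exponent (or don't appear), so by the two-squares theorem n IS expressible as a sum of two squares.
Step 3: Build a representation. Here n = 41 · 41 is a product of primes ≡ 1 (mod 4). Each prime p ≡ 1 (mod 4) is itself a sum of two squares; find a² by testing p − a² for a perfect square:
  41: 41 − 1² = 40, 41 − 2² = 37, 41 − 3² = 32, 41 − 4² = 25 = 5² ⇒ 41 = 4² + 5².
  Combine using the Brahmagupta–Fibonacci identity (a² + b²)(c² + d²) = (ac − bd)² + (ad + bc)² = (ac + bd)² + (ad − bc)²:
  41 · 41 = 1681: from (4² + 5²)(4² + 5²), take (4·4 − 5·5, 4·5 + 5·4) = (16 − 25, 20 + 20) = (-9, 40); dropping signs (only squares matter) gives (9, 40); check 9² + 40² = 81 + 1600 = 1681 ✓.
Step 4: Order so x ≤ y and verify: 9² + 40² = 81 + 1600 = 1681 = n. ✓

n = 1681 = 9² + 40² (one valid representation with x ≤ y).


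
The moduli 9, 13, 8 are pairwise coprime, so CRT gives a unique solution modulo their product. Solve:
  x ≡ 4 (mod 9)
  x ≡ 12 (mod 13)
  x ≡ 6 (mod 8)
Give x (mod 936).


Moduli 9, 13, 8 are pairwise coprime; by CRT there is a unique solution modulo M = 9 · 13 · 8 = 936.
Solve pairwise, accumulating the modulus:
  Start with x ≡ 4 (mod 9).
  Combine with x ≡ 12 (mod 13): since gcd(9, 13) = 1, we get a unique residue mod 117.
    Write x = 4 + 9·t and substitute into x ≡ 12 (mod 13): 9·t ≡ 12 − 4 = 8 (mod 13).
    The inverse of 9 mod 13 is 3 (since 9·3 = 27 = 2·13 + 1), so t ≡ 3·8 = 24 ≡ 11 (mod 13).
    Then x = 4 + 9·11 = 103, valid modulo lcm(9, 13) = 117: x ≡ 103 (mod 117).
  Combine with x ≡ 6 (mod 8): since gcd(117, 8) = 1, we get a unique residue mod 936.
    Write x = 103 + 117·t and substitute into x ≡ 6 (mod 8): 117·t ≡ 6 − 103 = -97 (mod 8).
    Reduce coefficients mod 8: 5·t ≡ 7 (mod 8).
    The inverse of 5 mod 8 is 5 (since 5·5 = 25 = 3·8 + 1), so t ≡ 5·7 = 35 ≡ 3 (mod 8).
    Then x = 103 + 117·3 = 454, valid modulo lcm(117, 8) = 936: x ≡ 454 (mod 936).
Verify: 454 mod 9 = 4 ✓, 454 mod 13 = 12 ✓, 454 mod 8 = 6 ✓.

x ≡ 454 (mod 936).


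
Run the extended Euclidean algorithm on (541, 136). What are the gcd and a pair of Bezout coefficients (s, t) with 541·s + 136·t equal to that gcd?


Euclidean algorithm on (541, 136) — divide until remainder is 0:
  541 = 3 · 136 + 133
  136 = 1 · 133 + 3
  133 = 44 · 3 + 1
  3 = 3 · 1 + 0
gcd(541, 136) = 1.
Track Bezout coefficients alongside the remainders: start with r₀ = 541 = a·1 + b·0 (s = 1, t = 0) and r₁ = 136 = a·0 + b·1 (s = 0, t = 1); each new remainder r_{k+1} = r_{k-1} − q_k·r_k inherits s_{k+1} = s_{k-1} − q_k·s_k, t_{k+1} = t_{k-1} − q_k·t_k, so r_k = a·s_k + b·t_k at every step:
  q = 3: r = 133, s = 1 − 3·0 = 1, t = 0 − 3·1 = -3  (check: 541·1 + 136·(-3) = 133)
  q = 1: r = 3, s = 0 − 1·1 = -1, t = 1 − 1·(-3) = 4  (check: 541·(-1) + 136·4 = 3)
  q = 44: r = 1, s = 1 − 44·(-1) = 45, t = -3 − 44·4 = -179  (check: 541·45 + 136·(-179) = 1)
The row with r = 1 (the gcd) gives the Bezout coefficients s = 45, t = -179.
Result: 541 · (45) + 136 · (-179) = 1.

gcd(541, 136) = 1; s = 45, t = -179 (check: 541·45 + 136·(-179) = 1).


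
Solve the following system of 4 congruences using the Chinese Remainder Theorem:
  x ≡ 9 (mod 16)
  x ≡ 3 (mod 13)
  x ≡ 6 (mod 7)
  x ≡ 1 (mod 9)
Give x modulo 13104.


Product of moduli M = 16 · 13 · 7 · 9 = 13104.
Merge one congruence at a time:
  Start: x ≡ 9 (mod 16).
  Combine with x ≡ 3 (mod 13); new modulus lcm = 208.
    Write x = 9 + 16·t and substitute into x ≡ 3 (mod 13): 16·t ≡ 3 − 9 = -6 (mod 13).
    Reduce coefficients mod 13: 3·t ≡ 7 (mod 13).
    The inverse of 3 mod 13 is 9 (since 3·9 = 27 = 2·13 + 1), so t ≡ 9·7 = 63 ≡ 11 (mod 13).
    Then x = 9 + 16·11 = 185, valid modulo lcm(16, 13) = 208: x ≡ 185 (mod 208).
  Combine with x ≡ 6 (mod 7); new modulus lcm = 1456.
    Write x = 185 + 208·t and substitute into x ≡ 6 (mod 7): 208·t ≡ 6 − 185 = -179 (mod 7).
    Reduce coefficients mod 7: 5·t ≡ 3 (mod 7).
    The inverse of 5 mod 7 is 3 (since 5·3 = 15 = 2·7 + 1), so t ≡ 3·3 = 9 ≡ 2 (mod 7).
    Then x = 185 + 208·2 = 601, valid modulo lcm(208, 7) = 1456: x ≡ 601 (mod 1456).
  Combine with x ≡ 1 (mod 9); new modulus lcm = 13104.
    Write x = 601 + 1456·t and substitute into x ≡ 1 (mod 9): 1456·t ≡ 1 − 601 = -600 (mod 9).
    Reduce coefficients mod 9: 7·t ≡ 3 (mod 9).
    The inverse of 7 mod 9 is 4 (since 7·4 = 28 = 3·9 + 1), so t ≡ 4·3 = 12 ≡ 3 (mod 9).
    Then x = 601 + 1456·3 = 4969, valid modulo lcm(1456, 9) = 13104: x ≡ 4969 (mod 13104).
Verify against each original: 4969 mod 16 = 9, 4969 mod 13 = 3, 4969 mod 7 = 6, 4969 mod 9 = 1.

x ≡ 4969 (mod 13104).


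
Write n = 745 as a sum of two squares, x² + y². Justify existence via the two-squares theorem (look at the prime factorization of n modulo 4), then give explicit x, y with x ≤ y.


Step 1: Factor n = 745 = 5 · 149.
Step 2: Check the mod-4 condition on each prime factor: 5 ≡ 1 (mod 4), exponent 1; 149 ≡ 1 (mod 4), exponent 1.
All primes ≡ 3 (mod 4) appear to even exponent (or don't appear), so by the two-squares theorem n IS expressible as a sum of two squares.
Step 3: Build a representation. Here n = 5 · 149 is a product of primes ≡ 1 (mod 4). Each prime p ≡ 1 (mod 4) is itself a sum of two squares; find a² by testing p − a² for a perfect square:
  5: 5 − 1² = 4 = 2² ⇒ 5 = 1² + 2².
  149: 149 − 1² = 148, 149 − 2² = 145, 149 − 3² = 140, 149 − 4² = 133, 149 − 5² = 124, 149 − 6² = 113, 149 − 7² = 100 = 10² ⇒ 149 = 7² + 10².
  Combine using the Brahmagupta–Fibonacci identity (a² + b²)(c² + d²) = (ac − bd)² + (ad + bc)² = (ac + bd)² + (ad − bc)²:
  5 · 149 = 745: from (1² + 2²)(7² + 10²), take (1·7 − 2·10, 1·10 + 2·7) = (7 − 20, 10 + 14) = (-13, 24); dropping signs (only squares matter) gives (13, 24); check 13² + 24² = 169 + 576 = 745 ✓.
Step 4: Order so x ≤ y and verify: 13² + 24² = 169 + 576 = 745 = n. ✓

n = 745 = 13² + 24² (one valid representation with x ≤ y).


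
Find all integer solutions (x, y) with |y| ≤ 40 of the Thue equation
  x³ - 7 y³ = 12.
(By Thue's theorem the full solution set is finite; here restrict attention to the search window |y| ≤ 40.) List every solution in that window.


The equation is x³ - 7y³ = 12. For fixed y, x³ = 7·y³ + 12, so a solution requires the RHS to be a perfect cube.
Strategy: iterate y from -40 to 40, compute RHS = 7·y³ + 12, and check whether it is a (positive or negative) perfect cube.
Check small values of y:
  y = 0: RHS = 12 is not a perfect cube.
  y = 1: RHS = 19 is not a perfect cube.
  y = -1: RHS = 5 is not a perfect cube.
  y = 2: RHS = 68 is not a perfect cube.
  y = -2: RHS = -44 is not a perfect cube.
  y = 3: RHS = 201 is not a perfect cube.
  y = -3: RHS = -177 is not a perfect cube.
Continuing the search up to |y| = 40 finds no solutions either.
No (x, y) in the scanned range satisfies the equation.

No integer solutions with |y| ≤ 40.


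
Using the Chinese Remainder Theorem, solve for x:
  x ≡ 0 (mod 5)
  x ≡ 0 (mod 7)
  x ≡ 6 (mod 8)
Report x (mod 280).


Moduli 5, 7, 8 are pairwise coprime; by CRT there is a unique solution modulo M = 5 · 7 · 8 = 280.
Solve pairwise, accumulating the modulus:
  Start with x ≡ 0 (mod 5).
  Combine with x ≡ 0 (mod 7): since gcd(5, 7) = 1, we get a unique residue mod 35.
    Write x = 0 + 5·t and substitute into x ≡ 0 (mod 7): 5·t ≡ 0 − 0 = 0 (mod 7).
    The inverse of 5 mod 7 is 3 (since 5·3 = 15 = 2·7 + 1), so t ≡ 3·0 = 0 ≡ 0 (mod 7).
    Then x = 0 + 5·0 = 0, valid modulo lcm(5, 7) = 35: x ≡ 0 (mod 35).
  Combine with x ≡ 6 (mod 8): since gcd(35, 8) = 1, we get a unique residue mod 280.
    Write x = 0 + 35·t and substitute into x ≡ 6 (mod 8): 35·t ≡ 6 − 0 = 6 (mod 8).
    Reduce coefficients mod 8: 3·t ≡ 6 (mod 8).
    The inverse of 3 mod 8 is 3 (since 3·3 = 9 = 1·8 + 1), so t ≡ 3·6 = 18 ≡ 2 (mod 8).
    Then x = 0 + 35·2 = 70, valid modulo lcm(35, 8) = 280: x ≡ 70 (mod 280).
Verify: 70 mod 5 = 0 ✓, 70 mod 7 = 0 ✓, 70 mod 8 = 6 ✓.

x ≡ 70 (mod 280).


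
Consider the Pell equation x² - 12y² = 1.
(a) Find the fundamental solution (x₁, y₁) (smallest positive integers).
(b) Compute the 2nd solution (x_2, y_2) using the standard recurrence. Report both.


Step 1: Find the fundamental solution (x₁, y₁) of x² - 12y² = 1.
  Expand √12 as a continued fraction. a₀ = ⌊√12⌋ = 3; iterate m_{k+1} = d_k·a_k − m_k, d_{k+1} = (12 − m_{k+1}²)/d_k, a_{k+1} = ⌊(a₀ + m_{k+1})/d_{k+1}⌋ (starting m₀ = 0, d₀ = 1), with convergents p_k = a_k·p_{k-1} + p_{k-2}, q_k = a_k·q_{k-1} + q_{k-2} (p₋₁ = 1, q₋₁ = 0):
  k = 0: a₀ = 3; p₀/q₀ = 3/1; p₀² − 12·q₀² = 9 − 12 = -3.
  k = 1: m = 3, d = 3, a = ⌊(3 + 3)/3⌋ = 2; p/q = (2·3 + 1)/(2·1 + 0) = 7/2; p² − 12·q² = 49 − 48 = 1.
  The first convergent with p² − 12·q² = 1 gives the fundamental solution (x₁, y₁) = (7, 2).
Step 2: Apply the recurrence (x_{n+1}, y_{n+1}) = (x₁x_n + 12y₁y_n, x₁y_n + y₁x_n) repeatedly.
  From (x_1, y_1) = (7, 2): x_2 = 7·7 + 12·2·2 = 97; y_2 = 7·2 + 2·7 = 28.
Step 3: Verify x_2² - 12·y_2² = 9409 - 9408 = 1 (should be 1). ✓

(x_1, y_1) = (7, 2); (x_2, y_2) = (97, 28).


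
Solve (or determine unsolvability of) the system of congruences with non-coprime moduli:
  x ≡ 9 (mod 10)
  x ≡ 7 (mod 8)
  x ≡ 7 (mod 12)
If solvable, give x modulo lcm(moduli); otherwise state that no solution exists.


Moduli 10, 8, 12 are not pairwise coprime, so CRT works modulo lcm(m_i) when all pairwise compatibility conditions hold.
Pairwise compatibility: gcd(m_i, m_j) must divide a_i - a_j for every pair.
Merge one congruence at a time:
  Start: x ≡ 9 (mod 10).
  Combine with x ≡ 7 (mod 8): gcd(10, 8) = 2; 7 - 9 = -2, which IS divisible by 2, so compatible.
    Write x = 9 + 10·t and substitute into x ≡ 7 (mod 8): 10·t ≡ 7 − 9 = -2 (mod 8).
    Divide the congruence (and modulus) by g = 2: 5·t ≡ -1 (mod 4).
    Reduce coefficients mod 4: 1·t ≡ 3 (mod 4).
    So t ≡ 3 (mod 4).
    Then x = 9 + 10·3 = 39, valid modulo lcm(10, 8) = 40: x ≡ 39 (mod 40).
  Combine with x ≡ 7 (mod 12): gcd(40, 12) = 4; 7 - 39 = -32, which IS divisible by 4, so compatible.
    Write x = 39 + 40·t and substitute into x ≡ 7 (mod 12): 40·t ≡ 7 − 39 = -32 (mod 12).
    Divide the congruence (and modulus) by g = 4: 10·t ≡ -8 (mod 3).
    Reduce coefficients mod 3: 1·t ≡ 1 (mod 3).
    So t ≡ 1 (mod 3).
    Then x = 39 + 40·1 = 79, valid modulo lcm(40, 12) = 120: x ≡ 79 (mod 120).
Verify: 79 mod 10 = 9, 79 mod 8 = 7, 79 mod 12 = 7.

x ≡ 79 (mod 120).


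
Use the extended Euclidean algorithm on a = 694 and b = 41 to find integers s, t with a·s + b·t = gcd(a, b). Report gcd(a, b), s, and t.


Euclidean algorithm on (694, 41) — divide until remainder is 0:
  694 = 16 · 41 + 38
  41 = 1 · 38 + 3
  38 = 12 · 3 + 2
  3 = 1 · 2 + 1
  2 = 2 · 1 + 0
gcd(694, 41) = 1.
Track Bezout coefficients alongside the remainders: start with r₀ = 694 = a·1 + b·0 (s = 1, t = 0) and r₁ = 41 = a·0 + b·1 (s = 0, t = 1); each new remainder r_{k+1} = r_{k-1} − q_k·r_k inherits s_{k+1} = s_{k-1} − q_k·s_k, t_{k+1} = t_{k-1} − q_k·t_k, so r_k = a·s_k + b·t_k at every step:
  q = 16: r = 38, s = 1 − 16·0 = 1, t = 0 − 16·1 = -16  (check: 694·1 + 41·(-16) = 38)
  q = 1: r = 3, s = 0 − 1·1 = -1, t = 1 − 1·(-16) = 17  (check: 694·(-1) + 41·17 = 3)
  q = 12: r = 2, s = 1 − 12·(-1) = 13, t = -16 − 12·17 = -220  (check: 694·13 + 41·(-220) = 2)
  q = 1: r = 1, s = -1 − 1·13 = -14, t = 17 − 1·(-220) = 237  (check: 694·(-14) + 41·237 = 1)
The row with r = 1 (the gcd) gives the Bezout coefficients s = -14, t = 237.
Result: 694 · (-14) + 41 · (237) = 1.

gcd(694, 41) = 1; s = -14, t = 237 (check: 694·(-14) + 41·237 = 1).


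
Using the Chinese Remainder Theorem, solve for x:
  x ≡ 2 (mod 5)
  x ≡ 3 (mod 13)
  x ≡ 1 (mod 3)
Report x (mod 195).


Moduli 5, 13, 3 are pairwise coprime; by CRT there is a unique solution modulo M = 5 · 13 · 3 = 195.
Solve pairwise, accumulating the modulus:
  Start with x ≡ 2 (mod 5).
  Combine with x ≡ 3 (mod 13): since gcd(5, 13) = 1, we get a unique residue mod 65.
    Write x = 2 + 5·t and substitute into x ≡ 3 (mod 13): 5·t ≡ 3 − 2 = 1 (mod 13).
    The inverse of 5 mod 13 is 8 (since 5·8 = 40 = 3·13 + 1), so t ≡ 8·1 = 8 ≡ 8 (mod 13).
    Then x = 2 + 5·8 = 42, valid modulo lcm(5, 13) = 65: x ≡ 42 (mod 65).
  Combine with x ≡ 1 (mod 3): since gcd(65, 3) = 1, we get a unique residue mod 195.
    Write x = 42 + 65·t and substitute into x ≡ 1 (mod 3): 65·t ≡ 1 − 42 = -41 (mod 3).
    Reduce coefficients mod 3: 2·t ≡ 1 (mod 3).
    The inverse of 2 mod 3 is 2 (since 2·2 = 4 = 1·3 + 1), so t ≡ 2·1 = 2 ≡ 2 (mod 3).
    Then x = 42 + 65·2 = 172, valid modulo lcm(65, 3) = 195: x ≡ 172 (mod 195).
Verify: 172 mod 5 = 2 ✓, 172 mod 13 = 3 ✓, 172 mod 3 = 1 ✓.

x ≡ 172 (mod 195).


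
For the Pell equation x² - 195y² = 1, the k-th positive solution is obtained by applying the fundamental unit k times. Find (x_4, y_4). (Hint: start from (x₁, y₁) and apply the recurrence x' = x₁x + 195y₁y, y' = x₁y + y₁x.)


Step 1: Find the fundamental solution (x₁, y₁) of x² - 195y² = 1.
  Expand √195 as a continued fraction. a₀ = ⌊√195⌋ = 13; iterate m_{k+1} = d_k·a_k − m_k, d_{k+1} = (195 − m_{k+1}²)/d_k, a_{k+1} = ⌊(a₀ + m_{k+1})/d_{k+1}⌋ (starting m₀ = 0, d₀ = 1), with convergents p_k = a_k·p_{k-1} + p_{k-2}, q_k = a_k·q_{k-1} + q_{k-2} (p₋₁ = 1, q₋₁ = 0):
  k = 0: a₀ = 13; p₀/q₀ = 13/1; p₀² − 195·q₀² = 169 − 195 = -26.
  k = 1: m = 13, d = 26, a = ⌊(13 + 13)/26⌋ = 1; p/q = (1·13 + 1)/(1·1 + 0) = 14/1; p² − 195·q² = 196 − 195 = 1.
  The first convergent with p² − 195·q² = 1 gives the fundamental solution (x₁, y₁) = (14, 1).
Step 2: Apply the recurrence (x_{n+1}, y_{n+1}) = (x₁x_n + 195y₁y_n, x₁y_n + y₁x_n) repeatedly.
  From (x_1, y_1) = (14, 1): x_2 = 14·14 + 195·1·1 = 391; y_2 = 14·1 + 1·14 = 28.
  From (x_2, y_2) = (391, 28): x_3 = 14·391 + 195·1·28 = 10934; y_3 = 14·28 + 1·391 = 783.
  From (x_3, y_3) = (10934, 783): x_4 = 14·10934 + 195·1·783 = 305761; y_4 = 14·783 + 1·10934 = 21896.
Step 3: Verify x_4² - 195·y_4² = 93489789121 - 93489789120 = 1 (should be 1). ✓

(x_1, y_1) = (14, 1); (x_4, y_4) = (305761, 21896).
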